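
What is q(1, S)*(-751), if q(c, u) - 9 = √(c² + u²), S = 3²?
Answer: -6759 - 751*√82 ≈ -13560.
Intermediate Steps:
S = 9
q(c, u) = 9 + √(c² + u²)
q(1, S)*(-751) = (9 + √(1² + 9²))*(-751) = (9 + √(1 + 81))*(-751) = (9 + √82)*(-751) = -6759 - 751*√82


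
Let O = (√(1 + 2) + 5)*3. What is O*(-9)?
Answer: -135 - 27*√3 ≈ -181.77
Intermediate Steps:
O = 15 + 3*√3 (O = (√3 + 5)*3 = (5 + √3)*3 = 15 + 3*√3 ≈ 20.196)
O*(-9) = (15 + 3*√3)*(-9) = -135 - 27*√3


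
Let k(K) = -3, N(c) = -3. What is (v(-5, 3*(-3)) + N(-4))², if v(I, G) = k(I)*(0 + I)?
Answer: 144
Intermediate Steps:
v(I, G) = -3*I (v(I, G) = -3*(0 + I) = -3*I)
(v(-5, 3*(-3)) + N(-4))² = (-3*(-5) - 3)² = (15 - 3)² = 12² = 144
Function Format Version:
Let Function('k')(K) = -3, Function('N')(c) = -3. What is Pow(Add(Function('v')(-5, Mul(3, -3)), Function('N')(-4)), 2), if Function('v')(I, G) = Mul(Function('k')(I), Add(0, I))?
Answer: 144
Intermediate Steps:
Function('v')(I, G) = Mul(-3, I) (Function('v')(I, G) = Mul(-3, Add(0, I)) = Mul(-3, I))
Pow(Add(Function('v')(-5, Mul(3, -3)), Function('N')(-4)), 2) = Pow(Add(Mul(-3, -5), -3), 2) = Pow(Add(15, -3), 2) = Pow(12, 2) = 144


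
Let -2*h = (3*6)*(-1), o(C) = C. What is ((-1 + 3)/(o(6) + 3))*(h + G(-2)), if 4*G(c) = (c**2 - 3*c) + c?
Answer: 22/9 ≈ 2.4444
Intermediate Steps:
h = 9 (h = -3*6*(-1)/2 = -9*(-1) = -1/2*(-18) = 9)
G(c) = -c/2 + c**2/4 (G(c) = ((c**2 - 3*c) + c)/4 = (c**2 - 2*c)/4 = -c/2 + c**2/4)
((-1 + 3)/(o(6) + 3))*(h + G(-2)) = ((-1 + 3)/(6 + 3))*(9 + (1/4)*(-2)*(-2 - 2)) = (2/9)*(9 + (1/4)*(-2)*(-4)) = (2*(1/9))*(9 + 2) = (2/9)*11 = 22/9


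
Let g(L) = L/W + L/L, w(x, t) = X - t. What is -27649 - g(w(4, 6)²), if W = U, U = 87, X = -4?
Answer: -2405650/87 ≈ -27651.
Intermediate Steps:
W = 87
w(x, t) = -4 - t
g(L) = 1 + L/87 (g(L) = L/87 + L/L = L*(1/87) + 1 = L/87 + 1 = 1 + L/87)
-27649 - g(w(4, 6)²) = -27649 - (1 + (-4 - 1*6)²/87) = -27649 - (1 + (-4 - 6)²/87) = -27649 - (1 + (1/87)*(-10)²) = -27649 - (1 + (1/87)*100) = -27649 - (1 + 100/87) = -27649 - 1*187/87 = -27649 - 187/87 = -2405650/87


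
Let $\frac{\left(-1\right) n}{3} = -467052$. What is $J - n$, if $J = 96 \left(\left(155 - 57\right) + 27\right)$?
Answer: $-1389156$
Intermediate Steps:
$J = 12000$ ($J = 96 \left(98 + 27\right) = 96 \cdot 125 = 12000$)
$n = 1401156$ ($n = \left(-3\right) \left(-467052\right) = 1401156$)
$J - n = 12000 - 1401156 = -1389156$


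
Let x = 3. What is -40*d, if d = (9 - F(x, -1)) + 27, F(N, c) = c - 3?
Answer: -1600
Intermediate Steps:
F(N, c) = -3 + c
d = 40 (d = (9 - (-3 - 1)) + 27 = (9 - 1*(-4)) + 27 = (9 + 4) + 27 = 13 + 27 = 40)
-40*d = -40*40 = -1600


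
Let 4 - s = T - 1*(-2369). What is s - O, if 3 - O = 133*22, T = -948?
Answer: 1506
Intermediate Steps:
s = -1417 (s = 4 - (-948 - 1*(-2369)) = 4 - (-948 + 2369) = 4 - 1*1421 = 4 - 1421 = -1417)
O = -2923 (O = 3 - 133*22 = 3 - 1*2926 = 3 - 2926 = -2923)
s - O = -1417 - 1*(-2923) = -1417 + 2923 = 1506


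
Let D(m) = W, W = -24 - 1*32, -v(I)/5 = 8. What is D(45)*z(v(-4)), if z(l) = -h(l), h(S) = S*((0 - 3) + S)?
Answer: 96320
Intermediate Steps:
v(I) = -40 (v(I) = -5*8 = -40)
h(S) = S*(-3 + S)
W = -56 (W = -24 - 32 = -56)
D(m) = -56
z(l) = -l*(-3 + l)
D(45)*z(v(-4)) = -(-2240)*(3 - 1*(-40)) = -(-2240)*(3 + 40) = -(-2240)*43 = -56*(-1720) = 96320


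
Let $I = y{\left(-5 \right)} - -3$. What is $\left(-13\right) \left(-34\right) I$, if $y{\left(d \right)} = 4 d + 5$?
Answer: $-5304$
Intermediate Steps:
$y{\left(d \right)} = 5 + 4 d$
$I = -12$ ($I = \left(5 + 4 \left(-5\right)\right) - -3 = \left(5 - 20\right) + 3 = -15 + 3 = -12$)
$\left(-13\right) \left(-34\right) I = \left(-13\right) \left(-34\right) \left(-12\right) = 442 \left(-12\right) = -5304$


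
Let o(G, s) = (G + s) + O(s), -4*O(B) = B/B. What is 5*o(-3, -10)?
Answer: -265/4 ≈ -66.250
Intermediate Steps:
O(B) = -1/4 (O(B) = -B/(4*B) = -1/4*1 = -1/4)
o(G, s) = -1/4 + G + s (o(G, s) = (G + s) - 1/4 = -1/4 + G + s)
5*o(-3, -10) = 5*(-1/4 - 3 - 10) = 5*(-53/4) = -265/4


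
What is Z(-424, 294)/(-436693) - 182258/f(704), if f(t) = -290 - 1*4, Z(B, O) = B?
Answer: 39795458725/64193871 ≈ 619.93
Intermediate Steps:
f(t) = -294 (f(t) = -290 - 4 = -294)
Z(-424, 294)/(-436693) - 182258/f(704) = -424/(-436693) - 182258/(-294) = -424*(-1/436693) - 182258*(-1/294) = 424/436693 + 91129/147 = 39795458725/64193871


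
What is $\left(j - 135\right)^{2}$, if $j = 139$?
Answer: $16$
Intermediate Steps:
$\left(j - 135\right)^{2} = \left(139 - 135\right)^{2} = 4^{2} = 16$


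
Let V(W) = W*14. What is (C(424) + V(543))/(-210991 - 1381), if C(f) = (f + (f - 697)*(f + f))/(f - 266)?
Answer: -242509/8388694 ≈ -0.028909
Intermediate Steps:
V(W) = 14*W
C(f) = (f + 2*f*(-697 + f))/(-266 + f) (C(f) = (f + (-697 + f)*(2*f))/(-266 + f) = (f + 2*f*(-697 + f))/(-266 + f))
(C(424) + V(543))/(-210991 - 1381) = (424*(-1393 + 2*424)/(-266 + 424) + 14*543)/(-210991 - 1381) = (424*(-1393 + 848)/158 + 7602)/(-212372) = (424*(1/158)*(-545) + 7602)*(-1/212372) = (-115540/79 + 7602)*(-1/212372) = (485018/79)*(-1/212372) = -242509/8388694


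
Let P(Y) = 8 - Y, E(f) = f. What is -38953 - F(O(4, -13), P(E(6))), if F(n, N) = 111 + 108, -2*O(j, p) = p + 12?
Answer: -39172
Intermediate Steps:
O(j, p) = -6 - p/2 (O(j, p) = -(p + 12)/2 = -(12 + p)/2 = -6 - p/2)
F(n, N) = 219
-38953 - F(O(4, -13), P(E(6))) = -38953 - 1*219 = -38953 - 219 = -39172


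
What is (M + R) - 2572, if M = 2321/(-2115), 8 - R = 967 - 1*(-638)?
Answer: -8819756/2115 ≈ -4170.1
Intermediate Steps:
R = -1597 (R = 8 - (967 - 1*(-638)) = 8 - (967 + 638) = 8 - 1*1605 = 8 - 1605 = -1597)
M = -2321/2115 (M = 2321*(-1/2115) = -2321/2115 ≈ -1.0974)
(M + R) - 2572 = (-2321/2115 - 1597) - 2572 = -3379976/2115 - 2572 = -8819756/2115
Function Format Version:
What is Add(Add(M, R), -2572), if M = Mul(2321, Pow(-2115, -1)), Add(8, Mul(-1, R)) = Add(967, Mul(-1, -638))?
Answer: Rational(-8819756, 2115) ≈ -4170.1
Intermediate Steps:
R = -1597 (R = Add(8, Mul(-1, Add(967, Mul(-1, -638)))) = Add(8, Mul(-1, Add(967, 638))) = Add(8, Mul(-1, 1605)) = Add(8, -1605) = -1597)
M = Rational(-2321, 2115) (M = Mul(2321, Rational(-1, 2115)) = Rational(-2321, 2115) ≈ -1.0974)
Add(Add(M, R), -2572) = Add(Add(Rational(-2321, 2115), -1597), -2572) = Add(Rational(-3379976, 2115), -2572) = Rational(-8819756, 2115)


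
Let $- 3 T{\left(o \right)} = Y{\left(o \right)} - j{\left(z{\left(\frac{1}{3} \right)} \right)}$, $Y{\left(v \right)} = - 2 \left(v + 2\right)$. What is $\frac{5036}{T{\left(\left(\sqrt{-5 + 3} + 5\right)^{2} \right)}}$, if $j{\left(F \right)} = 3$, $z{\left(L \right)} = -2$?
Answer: $\frac{266908}{1203} - \frac{100720 i \sqrt{2}}{1203} \approx 221.87 - 118.4 i$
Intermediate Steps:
$Y{\left(v \right)} = -4 - 2 v$ ($Y{\left(v \right)} = - 2 \left(2 + v\right) = -4 - 2 v$)
$T{\left(o \right)} = \frac{7}{3} + \frac{2 o}{3}$ ($T{\left(o \right)} = - \frac{\left(-4 - 2 o\right) - 3}{3} = - \frac{-7 - 2 o}{3} = \frac{7}{3} + \frac{2 o}{3}$)
$\frac{5036}{T{\left(\left(\sqrt{-5 + 3} + 5\right)^{2} \right)}} = \frac{5036}{\frac{7}{3} + \frac{2 \left(\sqrt{-5 + 3} + 5\right)^{2}}{3}} = \frac{5036}{\frac{7}{3} + \frac{2 \left(\sqrt{-2} + 5\right)^{2}}{3}} = \frac{5036}{\frac{7}{3} + \frac{2 \left(i \sqrt{2} + 5\right)^{2}}{3}} = \frac{5036}{\frac{7}{3} + \frac{2 \left(5 + i \sqrt{2}\right)^{2}}{3}}$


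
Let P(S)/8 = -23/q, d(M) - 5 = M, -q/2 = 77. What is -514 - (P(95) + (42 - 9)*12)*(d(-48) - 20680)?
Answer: 633752654/77 ≈ 8.2306e+6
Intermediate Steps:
q = -154 (q = -2*77 = -154)
d(M) = 5 + M
P(S) = 92/77 (P(S) = 8*(-23/(-154)) = 8*(-23*(-1/154)) = 8*(23/154) = 92/77)
-514 - (P(95) + (42 - 9)*12)*(d(-48) - 20680) = -514 - (92/77 + (42 - 9)*12)*((5 - 48) - 20680) = -514 - (92/77 + 33*12)*(-43 - 20680) = -514 - (92/77 + 396)*(-20723) = -514 - 30584*(-20723)/77 = -514 - 1*(-633792232/77) = -514 + 633792232/77 = 633752654/77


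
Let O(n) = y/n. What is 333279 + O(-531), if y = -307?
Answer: 176971456/531 ≈ 3.3328e+5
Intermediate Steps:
O(n) = -307/n
333279 + O(-531) = 333279 - 307/(-531) = 333279 - 307*(-1/531) = 333279 + 307/531 = 176971456/531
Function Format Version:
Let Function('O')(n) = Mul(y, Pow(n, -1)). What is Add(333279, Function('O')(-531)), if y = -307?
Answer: Rational(176971456, 531) ≈ 3.3328e+5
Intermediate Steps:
Function('O')(n) = Mul(-307, Pow(n, -1))
Add(333279, Function('O')(-531)) = Add(333279, Mul(-307, Pow(-531, -1))) = Add(333279, Mul(-307, Rational(-1, 531))) = Add(333279, Rational(307, 531)) = Rational(176971456, 531)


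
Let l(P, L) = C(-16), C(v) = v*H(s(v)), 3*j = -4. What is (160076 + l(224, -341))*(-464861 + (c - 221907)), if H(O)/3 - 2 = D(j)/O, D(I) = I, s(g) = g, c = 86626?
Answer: -96008316592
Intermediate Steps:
j = -4/3 (j = (⅓)*(-4) = -4/3 ≈ -1.3333)
H(O) = 6 - 4/O (H(O) = 6 + 3*(-4/(3*O)) = 6 - 4/O)
C(v) = v*(6 - 4/v)
l(P, L) = -100 (l(P, L) = -4 + 6*(-16) = -4 - 96 = -100)
(160076 + l(224, -341))*(-464861 + (c - 221907)) = (160076 - 100)*(-464861 + (86626 - 221907)) = 159976*(-464861 - 135281) = 159976*(-600142) = -96008316592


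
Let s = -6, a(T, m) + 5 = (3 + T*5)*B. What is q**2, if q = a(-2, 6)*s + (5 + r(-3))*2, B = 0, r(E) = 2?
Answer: 1936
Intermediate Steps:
a(T, m) = -5 (a(T, m) = -5 + (3 + T*5)*0 = -5 + (3 + 5*T)*0 = -5 + 0 = -5)
q = 44 (q = -5*(-6) + (5 + 2)*2 = 30 + 7*2 = 30 + 14 = 44)
q**2 = 44**2 = 1936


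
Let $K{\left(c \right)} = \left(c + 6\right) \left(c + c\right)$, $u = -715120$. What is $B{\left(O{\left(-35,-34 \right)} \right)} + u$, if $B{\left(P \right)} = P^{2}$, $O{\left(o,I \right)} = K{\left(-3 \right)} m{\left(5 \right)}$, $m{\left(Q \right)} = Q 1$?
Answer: $-707020$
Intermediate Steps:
$m{\left(Q \right)} = Q$
$K{\left(c \right)} = 2 c \left(6 + c\right)$ ($K{\left(c \right)} = \left(6 + c\right) 2 c = 2 c \left(6 + c\right)$)
$O{\left(o,I \right)} = -90$ ($O{\left(o,I \right)} = 2 \left(-3\right) \left(6 - 3\right) 5 = 2 \left(-3\right) 3 \cdot 5 = \left(-18\right) 5 = -90$)
$B{\left(O{\left(-35,-34 \right)} \right)} + u = \left(-90\right)^{2} - 715120 = 8100 - 715120 = -707020$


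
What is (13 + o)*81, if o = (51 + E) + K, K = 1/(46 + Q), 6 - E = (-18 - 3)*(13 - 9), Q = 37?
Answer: 1035423/83 ≈ 12475.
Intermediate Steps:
E = 90 (E = 6 - (-18 - 3)*(13 - 9) = 6 - (-21)*4 = 6 - 1*(-84) = 6 + 84 = 90)
K = 1/83 (K = 1/(46 + 37) = 1/83 ≈ 0.012048)
o = 11704/83 (o = (51 + 90) + 1/83 = 141 + 1/83 = 11704/83 ≈ 141.01)
(13 + o)*81 = (13 + 11704/83)*81 = (12783/83)*81 = 1035423/83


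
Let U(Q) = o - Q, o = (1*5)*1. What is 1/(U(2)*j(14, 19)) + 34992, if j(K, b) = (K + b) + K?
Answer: 4933873/141 ≈ 34992.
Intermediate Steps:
o = 5 (o = 5*1 = 5)
j(K, b) = b + 2*K
U(Q) = 5 - Q
1/(U(2)*j(14, 19)) + 34992 = 1/((5 - 1*2)*(19 + 2*14)) + 34992 = 1/((5 - 2)*(19 + 28)) + 34992 = 1/(3*47) + 34992 = 1/141 + 34992 = 4933873/141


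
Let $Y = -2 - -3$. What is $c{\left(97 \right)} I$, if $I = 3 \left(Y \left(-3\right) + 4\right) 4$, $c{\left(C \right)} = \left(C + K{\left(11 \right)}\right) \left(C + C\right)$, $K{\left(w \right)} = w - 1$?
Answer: $249096$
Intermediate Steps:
$K{\left(w \right)} = -1 + w$ ($K{\left(w \right)} = w - 1 = -1 + w$)
$c{\left(C \right)} = 2 C \left(10 + C\right)$ ($c{\left(C \right)} = \left(C + \left(-1 + 11\right)\right) \left(C + C\right) = \left(C + 10\right) 2 C = \left(10 + C\right) 2 C = 2 C \left(10 + C\right)$)
$Y = 1$ ($Y = -2 + 3 = 1$)
$I = 12$ ($I = 3 \left(1 \left(-3\right) + 4\right) 4 = 3 \left(-3 + 4\right) 4 = 3 \cdot 1 \cdot 4 = 3 \cdot 4 = 12$)
$c{\left(97 \right)} I = 2 \cdot 97 \left(10 + 97\right) 12 = 2 \cdot 97 \cdot 107 \cdot 12 = 20758 \cdot 12 = 249096$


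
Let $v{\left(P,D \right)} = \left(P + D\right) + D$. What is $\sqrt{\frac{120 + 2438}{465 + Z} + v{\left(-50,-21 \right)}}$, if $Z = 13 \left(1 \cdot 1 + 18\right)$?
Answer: $\frac{3 i \sqrt{311233}}{178} \approx 9.4025 i$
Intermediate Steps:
$v{\left(P,D \right)} = P + 2 D$ ($v{\left(P,D \right)} = \left(D + P\right) + D = P + 2 D$)
$Z = 247$ ($Z = 13 \left(1 + 18\right) = 13 \cdot 19 = 247$)
$\sqrt{\frac{120 + 2438}{465 + Z} + v{\left(-50,-21 \right)}} = \sqrt{\frac{120 + 2438}{465 + 247} + \left(-50 + 2 \left(-21\right)\right)} = \sqrt{\frac{2558}{712} - 92} = \sqrt{2558 \cdot \frac{1}{712} - 92} = \sqrt{\frac{1279}{356} - 92} = \sqrt{- \frac{31473}{356}} = \frac{3 i \sqrt{311233}}{178}$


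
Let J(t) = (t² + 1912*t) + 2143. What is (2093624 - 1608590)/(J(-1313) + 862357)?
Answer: 485034/78013 ≈ 6.2173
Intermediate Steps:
J(t) = 2143 + t² + 1912*t
(2093624 - 1608590)/(J(-1313) + 862357) = (2093624 - 1608590)/((2143 + (-1313)² + 1912*(-1313)) + 862357) = 485034/((2143 + 1723969 - 2510456) + 862357) = 485034/(-784344 + 862357) = 485034/78013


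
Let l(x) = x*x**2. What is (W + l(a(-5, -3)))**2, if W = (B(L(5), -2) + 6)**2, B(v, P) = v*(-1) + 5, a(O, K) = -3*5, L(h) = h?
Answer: 11148921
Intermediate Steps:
a(O, K) = -15
l(x) = x**3
B(v, P) = 5 - v (B(v, P) = -v + 5 = 5 - v)
W = 36 (W = ((5 - 1*5) + 6)**2 = ((5 - 5) + 6)**2 = (0 + 6)**2 = 6**2 = 36)
(W + l(a(-5, -3)))**2 = (36 + (-15)**3)**2 = (36 - 3375)**2 = (-3339)**2 = 11148921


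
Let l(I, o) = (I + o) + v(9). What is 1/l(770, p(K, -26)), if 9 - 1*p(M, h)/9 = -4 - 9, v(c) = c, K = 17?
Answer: 1/977 ≈ 0.0010235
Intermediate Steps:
p(M, h) = 198 (p(M, h) = 81 - 9*(-4 - 9) = 81 - 9*(-13) = 81 + 117 = 198)
l(I, o) = 9 + I + o (l(I, o) = (I + o) + 9 = 9 + I + o)
1/l(770, p(K, -26)) = 1/(9 + 770 + 198) = 1/977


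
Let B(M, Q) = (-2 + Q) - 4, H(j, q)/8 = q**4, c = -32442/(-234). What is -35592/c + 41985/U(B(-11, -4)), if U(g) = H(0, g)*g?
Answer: -222139482579/865120000 ≈ -256.77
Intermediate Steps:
c = 5407/39 (c = -32442*(-1/234) = 5407/39 ≈ 138.64)
H(j, q) = 8*q**4
B(M, Q) = -6 + Q
U(g) = 8*g**5 (U(g) = (8*g**4)*g = 8*g**5)
-35592/c + 41985/U(B(-11, -4)) = -35592/5407/39 + 41985/((8*(-6 - 4)**5)) = -35592*39/5407 + 41985/((8*(-10)**5)) = -1388088/5407 + 41985/((8*(-100000))) = -1388088/5407 + 41985/(-800000) = -1388088/5407 + 41985*(-1/800000) = -1388088/5407 - 8397/160000 = -222139482579/865120000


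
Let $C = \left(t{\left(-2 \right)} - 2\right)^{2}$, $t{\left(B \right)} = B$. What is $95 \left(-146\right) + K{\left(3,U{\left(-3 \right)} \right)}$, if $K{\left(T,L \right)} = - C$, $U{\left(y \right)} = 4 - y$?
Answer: $-13886$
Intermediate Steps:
$C = 16$ ($C = \left(-2 - 2\right)^{2} = \left(-4\right)^{2} = 16$)
$K{\left(T,L \right)} = -16$ ($K{\left(T,L \right)} = \left(-1\right) 16 = -16$)
$95 \left(-146\right) + K{\left(3,U{\left(-3 \right)} \right)} = 95 \left(-146\right) - 16 = -13870 - 16 = -13886$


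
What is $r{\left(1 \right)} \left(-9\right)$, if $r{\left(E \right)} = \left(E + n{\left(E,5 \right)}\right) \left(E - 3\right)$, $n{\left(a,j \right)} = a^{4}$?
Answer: $36$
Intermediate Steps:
$r{\left(E \right)} = \left(-3 + E\right) \left(E + E^{4}\right)$ ($r{\left(E \right)} = \left(E + E^{4}\right) \left(E - 3\right) = \left(E + E^{4}\right) \left(-3 + E\right) = \left(-3 + E\right) \left(E + E^{4}\right)$)
$r{\left(1 \right)} \left(-9\right) = 1 \left(-3 + 1 + 1^{4} - 3 \cdot 1^{3}\right) \left(-9\right) = 1 \left(-3 + 1 + 1 - 3\right) \left(-9\right) = 1 \left(-4\right) \left(-9\right) = \left(-4\right) \left(-9\right) = 36$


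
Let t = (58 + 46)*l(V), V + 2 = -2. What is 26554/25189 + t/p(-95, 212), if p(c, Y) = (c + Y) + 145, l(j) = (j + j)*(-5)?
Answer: 55871694/3299759 ≈ 16.932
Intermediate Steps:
V = -4 (V = -2 - 2 = -4)
l(j) = -10*j (l(j) = (2*j)*(-5) = -10*j)
p(c, Y) = 145 + Y + c (p(c, Y) = (Y + c) + 145 = 145 + Y + c)
t = 4160 (t = (58 + 46)*(-10*(-4)) = 104*40 = 4160)
26554/25189 + t/p(-95, 212) = 26554/25189 + 4160/(145 + 212 - 95) = 26554*(1/25189) + 4160/262 = 26554/25189 + 4160*(1/262) = 26554/25189 + 2080/131 = 55871694/3299759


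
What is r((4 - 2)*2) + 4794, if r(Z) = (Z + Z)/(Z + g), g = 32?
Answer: 43148/9 ≈ 4794.2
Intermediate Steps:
r(Z) = 2*Z/(32 + Z) (r(Z) = (Z + Z)/(Z + 32) = (2*Z)/(32 + Z) = 2*Z/(32 + Z))
r((4 - 2)*2) + 4794 = 2*((4 - 2)*2)/(32 + (4 - 2)*2) + 4794 = 2*(2*2)/(32 + 2*2) + 4794 = 2*4/(32 + 4) + 4794 = 2*4/36 + 4794 = 2*4*(1/36) + 4794 = 2/9 + 4794 = 43148/9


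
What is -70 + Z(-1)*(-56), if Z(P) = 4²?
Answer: -966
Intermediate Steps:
Z(P) = 16
-70 + Z(-1)*(-56) = -70 + 16*(-56) = -70 - 896 = -966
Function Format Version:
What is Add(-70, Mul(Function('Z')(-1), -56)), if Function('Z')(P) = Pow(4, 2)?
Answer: -966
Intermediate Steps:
Function('Z')(P) = 16
Add(-70, Mul(Function('Z')(-1), -56)) = Add(-70, Mul(16, -56)) = Add(-70, -896) = -966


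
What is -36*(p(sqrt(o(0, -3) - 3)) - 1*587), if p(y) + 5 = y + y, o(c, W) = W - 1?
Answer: 21312 - 72*I*sqrt(7) ≈ 21312.0 - 190.49*I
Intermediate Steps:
o(c, W) = -1 + W
p(y) = -5 + 2*y (p(y) = -5 + (y + y) = -5 + 2*y)
-36*(p(sqrt(o(0, -3) - 3)) - 1*587) = -36*((-5 + 2*sqrt((-1 - 3) - 3)) - 1*587) = -36*((-5 + 2*sqrt(-4 - 3)) - 587) = -36*((-5 + 2*sqrt(-7)) - 587) = -36*((-5 + 2*(I*sqrt(7))) - 587) = -36*((-5 + 2*I*sqrt(7)) - 587) = -36*(-592 + 2*I*sqrt(7)) = 21312 - 72*I*sqrt(7)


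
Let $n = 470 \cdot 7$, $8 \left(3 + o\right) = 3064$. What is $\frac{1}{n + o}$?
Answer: $\frac{1}{3670} \approx 0.00027248$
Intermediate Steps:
$o = 380$ ($o = -3 + \frac{1}{8} \cdot 3064 = -3 + 383 = 380$)
$n = 3290$
$\frac{1}{n + o} = \frac{1}{3290 + 380} = \frac{1}{3670}$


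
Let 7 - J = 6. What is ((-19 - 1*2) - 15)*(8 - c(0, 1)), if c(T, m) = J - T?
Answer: -252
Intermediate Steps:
J = 1 (J = 7 - 1*6 = 7 - 6 = 1)
c(T, m) = 1 - T
((-19 - 1*2) - 15)*(8 - c(0, 1)) = ((-19 - 1*2) - 15)*(8 - (1 - 1*0)) = ((-19 - 2) - 15)*(8 - (1 + 0)) = (-21 - 15)*(8 - 1*1) = -36*(8 - 1) = -36*7 = -252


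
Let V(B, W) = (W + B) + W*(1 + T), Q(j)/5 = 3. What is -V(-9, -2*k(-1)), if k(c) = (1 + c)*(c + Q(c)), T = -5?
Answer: 9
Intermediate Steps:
Q(j) = 15 (Q(j) = 5*3 = 15)
k(c) = (1 + c)*(15 + c) (k(c) = (1 + c)*(c + 15) = (1 + c)*(15 + c))
V(B, W) = B - 3*W (V(B, W) = (W + B) + W*(1 - 5) = (B + W) + W*(-4) = (B + W) - 4*W = B - 3*W)
-V(-9, -2*k(-1)) = -(-9 - (-6)*(15 + (-1)² + 16*(-1))) = -(-9 - (-6)*(15 + 1 - 16)) = -(-9 - (-6)*0) = -(-9 - 3*0) = -(-9 + 0) = -1*(-9) = 9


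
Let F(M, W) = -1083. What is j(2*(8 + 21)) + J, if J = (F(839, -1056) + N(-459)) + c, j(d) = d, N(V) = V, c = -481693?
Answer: -483177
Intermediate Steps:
J = -483235 (J = (-1083 - 459) - 481693 = -1542 - 481693 = -483235)
j(2*(8 + 21)) + J = 2*(8 + 21) - 483235 = 2*29 - 483235 = 58 - 483235 = -483177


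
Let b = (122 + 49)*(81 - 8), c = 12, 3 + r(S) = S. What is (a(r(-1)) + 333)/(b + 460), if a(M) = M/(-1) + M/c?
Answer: 1010/38829 ≈ 0.026011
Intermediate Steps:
r(S) = -3 + S
b = 12483 (b = 171*73 = 12483)
a(M) = -11*M/12 (a(M) = M/(-1) + M/12 = M*(-1) + M*(1/12) = -M + M/12 = -11*M/12)
(a(r(-1)) + 333)/(b + 460) = (-11*(-3 - 1)/12 + 333)/(12483 + 460) = (-11/12*(-4) + 333)/12943 = (11/3 + 333)*(1/12943) = (1010/3)*(1/12943) = 1010/38829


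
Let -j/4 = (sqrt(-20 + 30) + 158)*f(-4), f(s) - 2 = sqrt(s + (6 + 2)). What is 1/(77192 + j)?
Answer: 9333/696838792 + sqrt(10)/348419396 ≈ 1.3402e-5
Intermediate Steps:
f(s) = 2 + sqrt(8 + s) (f(s) = 2 + sqrt(s + (6 + 2)) = 2 + sqrt(s + 8) = 2 + sqrt(8 + s))
j = -2528 - 16*sqrt(10) (j = -4*(sqrt(-20 + 30) + 158)*(2 + sqrt(8 - 4)) = -4*(sqrt(10) + 158)*(2 + sqrt(4)) = -4*(158 + sqrt(10))*(2 + 2) = -4*(158 + sqrt(10))*4 = -4*(632 + 4*sqrt(10)) = -2528 - 16*sqrt(10) ≈ -2578.6)
1/(77192 + j) = 1/(77192 + (-2528 - 16*sqrt(10))) = 1/(74664 - 16*sqrt(10))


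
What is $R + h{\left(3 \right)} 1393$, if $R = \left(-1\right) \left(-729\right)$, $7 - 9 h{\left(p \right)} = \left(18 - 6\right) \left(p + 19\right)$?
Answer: $- \frac{351440}{9} \approx -39049.0$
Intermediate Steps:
$h{\left(p \right)} = - \frac{221}{9} - \frac{4 p}{3}$ ($h{\left(p \right)} = \frac{7}{9} - \frac{\left(18 - 6\right) \left(p + 19\right)}{9} = \frac{7}{9} - \frac{12 \left(19 + p\right)}{9} = \frac{7}{9} - \frac{228 + 12 p}{9} = \frac{7}{9} - \left(\frac{76}{3} + \frac{4 p}{3}\right) = - \frac{221}{9} - \frac{4 p}{3}$)
$R = 729$
$R + h{\left(3 \right)} 1393 = 729 + \left(- \frac{221}{9} - 4\right) 1393 = 729 - \frac{358001}{9} = - \frac{351440}{9}$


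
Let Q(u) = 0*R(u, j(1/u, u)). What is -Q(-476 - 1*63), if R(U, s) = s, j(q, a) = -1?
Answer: 0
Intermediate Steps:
Q(u) = 0 (Q(u) = 0*(-1) = 0)
-Q(-476 - 1*63) = -1*0 = 0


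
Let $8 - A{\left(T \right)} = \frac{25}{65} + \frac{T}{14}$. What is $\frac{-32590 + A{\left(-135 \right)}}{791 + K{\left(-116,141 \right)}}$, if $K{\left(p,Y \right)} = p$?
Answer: $- \frac{5928239}{122850} \approx -48.256$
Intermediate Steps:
$A{\left(T \right)} = \frac{99}{13} - \frac{T}{14}$ ($A{\left(T \right)} = 8 - \left(\frac{25}{65} + \frac{T}{14}\right) = 8 - \left(25 \cdot \frac{1}{65} + T \frac{1}{14}\right) = 8 - \left(\frac{5}{13} + \frac{T}{14}\right) = \frac{99}{13} - \frac{T}{14}$)
$\frac{-32590 + A{\left(-135 \right)}}{791 + K{\left(-116,141 \right)}} = \frac{-32590 + \left(\frac{99}{13} - - \frac{135}{14}\right)}{791 - 116} = \frac{-32590 + \left(\frac{99}{13} + \frac{135}{14}\right)}{675} = \left(-32590 + \frac{3141}{182}\right) \frac{1}{675} = \left(- \frac{5928239}{182}\right) \frac{1}{675} = - \frac{5928239}{122850}$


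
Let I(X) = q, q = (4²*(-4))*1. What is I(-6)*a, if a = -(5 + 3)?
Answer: 512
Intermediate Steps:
q = -64 (q = (16*(-4))*1 = -64*1 = -64)
I(X) = -64
a = -8 (a = -1*8 = -8)
I(-6)*a = -64*(-8) = 512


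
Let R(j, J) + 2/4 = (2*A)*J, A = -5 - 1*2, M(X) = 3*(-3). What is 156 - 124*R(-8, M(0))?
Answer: -15406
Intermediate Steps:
M(X) = -9
A = -7 (A = -5 - 2 = -7)
R(j, J) = -1/2 - 14*J (R(j, J) = -1/2 + (2*(-7))*J = -1/2 - 14*J)
156 - 124*R(-8, M(0)) = 156 - 124*(-1/2 - 14*(-9)) = 156 - 124*(-1/2 + 126) = 156 - 124*251/2 = 156 - 15562 = -15406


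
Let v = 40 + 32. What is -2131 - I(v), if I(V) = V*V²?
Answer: -375379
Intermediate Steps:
v = 72
I(V) = V³
-2131 - I(v) = -2131 - 1*72³ = -2131 - 1*373248 = -2131 - 373248 = -375379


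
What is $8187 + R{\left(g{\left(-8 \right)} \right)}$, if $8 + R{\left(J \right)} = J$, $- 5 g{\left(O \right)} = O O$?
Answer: $\frac{40831}{5} \approx 8166.2$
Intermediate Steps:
$g{\left(O \right)} = - \frac{O^{2}}{5}$ ($g{\left(O \right)} = - \frac{O O}{5} = - \frac{O^{2}}{5}$)
$R{\left(J \right)} = -8 + J$
$8187 + R{\left(g{\left(-8 \right)} \right)} = 8187 - \left(8 + \frac{\left(-8\right)^{2}}{5}\right) = 8187 - \frac{104}{5} = \frac{40831}{5}$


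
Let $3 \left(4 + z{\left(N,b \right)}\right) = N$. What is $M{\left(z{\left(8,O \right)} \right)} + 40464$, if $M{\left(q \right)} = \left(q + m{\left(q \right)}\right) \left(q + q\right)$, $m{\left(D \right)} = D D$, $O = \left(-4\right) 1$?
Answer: $\frac{1092496}{27} \approx 40463.0$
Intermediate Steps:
$O = -4$
$m{\left(D \right)} = D^{2}$
$z{\left(N,b \right)} = -4 + \frac{N}{3}$
$M{\left(q \right)} = 2 q \left(q + q^{2}\right)$ ($M{\left(q \right)} = \left(q + q^{2}\right) \left(q + q\right) = \left(q + q^{2}\right) 2 q = 2 q \left(q + q^{2}\right)$)
$M{\left(z{\left(8,O \right)} \right)} + 40464 = 2 \left(-4 + \frac{1}{3} \cdot 8\right)^{2} \left(1 + \left(-4 + \frac{1}{3} \cdot 8\right)\right) + 40464 = 2 \left(-4 + \frac{8}{3}\right)^{2} \left(1 + \left(-4 + \frac{8}{3}\right)\right) + 40464 = 2 \left(- \frac{4}{3}\right)^{2} \left(1 - \frac{4}{3}\right) + 40464 = 2 \cdot \frac{16}{9} \left(- \frac{1}{3}\right) + 40464 = - \frac{32}{27} + 40464 = \frac{1092496}{27}$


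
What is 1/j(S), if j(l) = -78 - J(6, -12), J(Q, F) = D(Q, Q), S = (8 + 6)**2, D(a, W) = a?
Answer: -1/84 ≈ -0.011905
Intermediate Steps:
S = 196 (S = 14**2 = 196)
J(Q, F) = Q
j(l) = -84 (j(l) = -78 - 1*6 = -78 - 6 = -84)
1/j(S) = 1/(-84) = -1/84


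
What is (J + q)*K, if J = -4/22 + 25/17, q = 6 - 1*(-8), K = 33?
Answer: 8577/17 ≈ 504.53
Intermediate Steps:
q = 14 (q = 6 + 8 = 14)
J = 241/187 (J = -4*1/22 + 25*(1/17) = -2/11 + 25/17 = 241/187 ≈ 1.2888)
(J + q)*K = (241/187 + 14)*33 = (2859/187)*33 = 8577/17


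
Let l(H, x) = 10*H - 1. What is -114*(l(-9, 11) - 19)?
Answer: 12540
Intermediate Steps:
l(H, x) = -1 + 10*H
-114*(l(-9, 11) - 19) = -114*((-1 + 10*(-9)) - 19) = -114*((-1 - 90) - 19) = -114*(-91 - 19) = -114*(-110) = 12540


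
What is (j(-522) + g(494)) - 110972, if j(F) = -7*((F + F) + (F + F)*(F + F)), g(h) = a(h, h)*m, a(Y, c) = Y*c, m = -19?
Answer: -12369900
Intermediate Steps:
g(h) = -19*h² (g(h) = (h*h)*(-19) = h²*(-19) = -19*h²)
j(F) = -28*F² - 14*F (j(F) = -7*(2*F + (2*F)*(2*F)) = -7*(2*F + 4*F²) = -28*F² - 14*F)
(j(-522) + g(494)) - 110972 = (-14*(-522)*(1 + 2*(-522)) - 19*494²) - 110972 = (-14*(-522)*(1 - 1044) - 19*244036) - 110972 = (-14*(-522)*(-1043) - 4636684) - 110972 = (-7622244 - 4636684) - 110972 = -12258928 - 110972 = -12369900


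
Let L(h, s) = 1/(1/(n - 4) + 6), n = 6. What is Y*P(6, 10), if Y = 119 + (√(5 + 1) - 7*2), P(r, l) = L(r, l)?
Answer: 210/13 + 2*√6/13 ≈ 16.531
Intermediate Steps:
L(h, s) = 2/13 (L(h, s) = 1/(1/(6 - 4) + 6) = 1/(1/2 + 6) = 1/(½ + 6) = 1/(13/2) = 2/13)
P(r, l) = 2/13
Y = 105 + √6 (Y = 119 + (√6 - 14) = 119 + (-14 + √6) = 105 + √6 ≈ 107.45)
Y*P(6, 10) = (105 + √6)*(2/13) = 210/13 + 2*√6/13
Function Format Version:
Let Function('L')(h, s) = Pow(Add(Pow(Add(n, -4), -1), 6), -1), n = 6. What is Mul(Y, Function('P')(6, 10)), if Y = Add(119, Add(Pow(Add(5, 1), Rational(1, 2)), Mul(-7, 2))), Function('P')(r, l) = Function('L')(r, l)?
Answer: Add(Rational(210, 13), Mul(Rational(2, 13), Pow(6, Rational(1, 2)))) ≈ 16.531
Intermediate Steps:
Function('L')(h, s) = Rational(2, 13) (Function('L')(h, s) = Pow(Add(Pow(Add(6, -4), -1), 6), -1) = Pow(Add(Pow(2, -1), 6), -1) = Pow(Add(Rational(1, 2), 6), -1) = Pow(Rational(13, 2), -1) = Rational(2, 13))
Function('P')(r, l) = Rational(2, 13)
Y = Add(105, Pow(6, Rational(1, 2))) (Y = Add(119, Add(Pow(6, Rational(1, 2)), -14)) = Add(119, Add(-14, Pow(6, Rational(1, 2)))) = Add(105, Pow(6, Rational(1, 2))) ≈ 107.45)
Mul(Y, Function('P')(6, 10)) = Mul(Add(105, Pow(6, Rational(1, 2))), Rational(2, 13)) = Add(Rational(210, 13), Mul(Rational(2, 13), Pow(6, Rational(1, 2))))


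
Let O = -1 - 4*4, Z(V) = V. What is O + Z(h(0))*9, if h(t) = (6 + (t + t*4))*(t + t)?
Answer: -17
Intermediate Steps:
h(t) = 2*t*(6 + 5*t) (h(t) = (6 + (t + 4*t))*(2*t) = (6 + 5*t)*(2*t) = 2*t*(6 + 5*t))
O = -17 (O = -1 - 16 = -17)
O + Z(h(0))*9 = -17 + (2*0*(6 + 5*0))*9 = -17 + (2*0*(6 + 0))*9 = -17 + (2*0*6)*9 = -17 + 0*9 = -17 + 0 = -17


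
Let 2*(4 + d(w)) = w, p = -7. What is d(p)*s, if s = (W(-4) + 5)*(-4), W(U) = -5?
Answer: 0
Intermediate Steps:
d(w) = -4 + w/2
s = 0 (s = (-5 + 5)*(-4) = 0*(-4) = 0)
d(p)*s = (-4 + (½)*(-7))*0 = (-4 - 7/2)*0 = -15/2*0 = 0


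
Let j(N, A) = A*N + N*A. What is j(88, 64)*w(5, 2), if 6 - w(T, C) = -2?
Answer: 90112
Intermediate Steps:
w(T, C) = 8 (w(T, C) = 6 - 1*(-2) = 6 + 2 = 8)
j(N, A) = 2*A*N (j(N, A) = A*N + A*N = 2*A*N)
j(88, 64)*w(5, 2) = (2*64*88)*8 = 11264*8 = 90112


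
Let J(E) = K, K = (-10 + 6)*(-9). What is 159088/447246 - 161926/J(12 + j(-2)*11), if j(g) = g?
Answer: -2011528573/447246 ≈ -4497.6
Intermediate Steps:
K = 36 (K = -4*(-9) = 36)
J(E) = 36
159088/447246 - 161926/J(12 + j(-2)*11) = 159088/447246 - 161926/36 = 159088*(1/447246) - 161926*1/36 = 79544/223623 - 80963/18 = -2011528573/447246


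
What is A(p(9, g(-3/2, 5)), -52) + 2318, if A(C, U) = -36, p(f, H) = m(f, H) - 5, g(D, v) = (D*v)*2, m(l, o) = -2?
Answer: 2282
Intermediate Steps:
g(D, v) = 2*D*v
p(f, H) = -7 (p(f, H) = -2 - 5 = -7)
A(p(9, g(-3/2, 5)), -52) + 2318 = -36 + 2318 = 2282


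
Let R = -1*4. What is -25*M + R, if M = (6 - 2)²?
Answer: -404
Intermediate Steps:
M = 16 (M = 4² = 16)
R = -4
-25*M + R = -25*16 - 4 = -400 - 4 = -404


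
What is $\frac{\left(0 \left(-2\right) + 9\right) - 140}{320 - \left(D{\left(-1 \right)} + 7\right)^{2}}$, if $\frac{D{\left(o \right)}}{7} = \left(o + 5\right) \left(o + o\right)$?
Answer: $\frac{131}{2081} \approx 0.06295$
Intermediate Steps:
$D{\left(o \right)} = 14 o \left(5 + o\right)$ ($D{\left(o \right)} = 7 \left(o + 5\right) \left(o + o\right) = 7 \left(5 + o\right) 2 o = 7 \cdot 2 o \left(5 + o\right) = 14 o \left(5 + o\right)$)
$\frac{\left(0 \left(-2\right) + 9\right) - 140}{320 - \left(D{\left(-1 \right)} + 7\right)^{2}} = \frac{\left(0 \left(-2\right) + 9\right) - 140}{320 - \left(14 \left(-1\right) \left(5 - 1\right) + 7\right)^{2}} = \frac{\left(0 + 9\right) - 140}{320 - \left(14 \left(-1\right) 4 + 7\right)^{2}} = \frac{9 - 140}{320 - \left(-56 + 7\right)^{2}} = - \frac{131}{320 - \left(-49\right)^{2}} = - \frac{131}{320 - 2401} = - \frac{131}{-2081} = \left(-131\right) \left(- \frac{1}{2081}\right) = \frac{131}{2081}$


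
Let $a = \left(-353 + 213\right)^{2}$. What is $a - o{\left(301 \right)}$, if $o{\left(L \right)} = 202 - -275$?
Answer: $19123$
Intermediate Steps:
$o{\left(L \right)} = 477$ ($o{\left(L \right)} = 202 + 275 = 477$)
$a = 19600$ ($a = \left(-140\right)^{2} = 19600$)
$a - o{\left(301 \right)} = 19600 - 477 = 19123$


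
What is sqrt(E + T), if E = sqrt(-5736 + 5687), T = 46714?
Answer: sqrt(46714 + 7*I) ≈ 216.13 + 0.016*I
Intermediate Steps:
E = 7*I (E = sqrt(-49) = 7*I ≈ 7.0*I)
sqrt(E + T) = sqrt(7*I + 46714) = sqrt(46714 + 7*I)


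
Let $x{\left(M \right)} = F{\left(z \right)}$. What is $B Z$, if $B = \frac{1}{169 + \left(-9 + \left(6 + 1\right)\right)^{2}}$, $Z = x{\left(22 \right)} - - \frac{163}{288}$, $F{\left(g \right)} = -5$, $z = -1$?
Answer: $- \frac{1277}{49824} \approx -0.02563$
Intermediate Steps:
$x{\left(M \right)} = -5$
$Z = - \frac{1277}{288}$ ($Z = -5 - - \frac{163}{288} = -5 + \frac{163}{288} = - \frac{1277}{288} \approx -4.434$)
$B = \frac{1}{173}$ ($B = \frac{1}{169 + \left(-9 + 7\right)^{2}} = \frac{1}{169 + \left(-2\right)^{2}} = \frac{1}{169 + 4} = \frac{1}{173} \approx 0.0057803$)
$B Z = \frac{1}{173} \left(- \frac{1277}{288}\right) = - \frac{1277}{49824}$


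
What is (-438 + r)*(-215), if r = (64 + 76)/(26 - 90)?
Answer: 1514245/16 ≈ 94640.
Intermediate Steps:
r = -35/16 (r = 140/(-64) = 140*(-1/64) = -35/16 ≈ -2.1875)
(-438 + r)*(-215) = (-438 - 35/16)*(-215) = -7043/16*(-215) = 1514245/16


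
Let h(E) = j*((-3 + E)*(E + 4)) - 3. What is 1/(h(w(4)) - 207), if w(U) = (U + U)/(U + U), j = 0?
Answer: -1/210 ≈ -0.0047619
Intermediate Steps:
w(U) = 1 (w(U) = (2*U)/((2*U)) = (2*U)*(1/(2*U)) = 1)
h(E) = -3 (h(E) = 0*((-3 + E)*(E + 4)) - 3 = 0*((-3 + E)*(4 + E)) - 3 = 0 - 3 = -3)
1/(h(w(4)) - 207) = 1/(-3 - 207) = 1/(-210) = -1/210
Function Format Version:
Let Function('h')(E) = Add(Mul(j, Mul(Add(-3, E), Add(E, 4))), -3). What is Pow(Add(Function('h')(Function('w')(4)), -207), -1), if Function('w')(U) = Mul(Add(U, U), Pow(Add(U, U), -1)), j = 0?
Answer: Rational(-1, 210) ≈ -0.0047619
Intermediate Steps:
Function('w')(U) = 1 (Function('w')(U) = Mul(Mul(2, U), Pow(Mul(2, U), -1)) = Mul(Mul(2, U), Mul(Rational(1, 2), Pow(U, -1))) = 1)
Function('h')(E) = -3 (Function('h')(E) = Add(Mul(0, Mul(Add(-3, E), Add(E, 4))), -3) = Add(Mul(0, Mul(Add(-3, E), Add(4, E))), -3) = Add(0, -3) = -3)
Pow(Add(Function('h')(Function('w')(4)), -207), -1) = Pow(Add(-3, -207), -1) = Pow(-210, -1) = Rational(-1, 210)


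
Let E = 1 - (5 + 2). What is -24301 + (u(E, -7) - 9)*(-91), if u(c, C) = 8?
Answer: -24210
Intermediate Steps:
E = -6 (E = 1 - 1*7 = 1 - 7 = -6)
-24301 + (u(E, -7) - 9)*(-91) = -24301 + (8 - 9)*(-91) = -24301 - 1*(-91) = -24301 + 91 = -24210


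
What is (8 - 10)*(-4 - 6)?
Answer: 20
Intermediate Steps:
(8 - 10)*(-4 - 6) = -2*(-10) = 20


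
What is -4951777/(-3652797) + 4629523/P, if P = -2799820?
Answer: -3046623445691/10227174096540 ≈ -0.29789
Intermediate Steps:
-4951777/(-3652797) + 4629523/P = -4951777/(-3652797) + 4629523/(-2799820) = -4951777*(-1/3652797) + 4629523*(-1/2799820) = 4951777/3652797 - 4629523/2799820 = -3046623445691/10227174096540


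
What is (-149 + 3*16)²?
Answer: 10201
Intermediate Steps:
(-149 + 3*16)² = (-149 + 48)² = (-101)² = 10201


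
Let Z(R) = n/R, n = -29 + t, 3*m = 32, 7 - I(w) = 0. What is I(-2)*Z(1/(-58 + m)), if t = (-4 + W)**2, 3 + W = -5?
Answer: -114310/3 ≈ -38103.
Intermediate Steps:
W = -8 (W = -3 - 5 = -8)
I(w) = 7 (I(w) = 7 - 1*0 = 7 + 0 = 7)
m = 32/3 (m = (1/3)*32 = 32/3 ≈ 10.667)
t = 144 (t = (-4 - 8)**2 = (-12)**2 = 144)
n = 115 (n = -29 + 144 = 115)
Z(R) = 115/R
I(-2)*Z(1/(-58 + m)) = 7*(115/(1/(-58 + 32/3))) = 7*(115/(1/(-142/3))) = 7*(115/(-3/142)) = 7*(115*(-142/3)) = 7*(-16330/3) = -114310/3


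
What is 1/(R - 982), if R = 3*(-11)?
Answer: -1/1015 ≈ -0.00098522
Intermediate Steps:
R = -33
1/(R - 982) = 1/(-33 - 982) = 1/(-1015) = -1/1015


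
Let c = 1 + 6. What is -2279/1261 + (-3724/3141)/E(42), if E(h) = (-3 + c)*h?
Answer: -43117747/23764806 ≈ -1.8144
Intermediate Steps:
c = 7
E(h) = 4*h (E(h) = (-3 + 7)*h = 4*h)
-2279/1261 + (-3724/3141)/E(42) = -2279/1261 + (-3724/3141)/((4*42)) = -2279*1/1261 - 3724*1/3141/168 = -2279/1261 - 3724/3141*1/168 = -2279/1261 - 133/18846 = -43117747/23764806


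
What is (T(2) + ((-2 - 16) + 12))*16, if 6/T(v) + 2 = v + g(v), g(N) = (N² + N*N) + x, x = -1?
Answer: -576/7 ≈ -82.286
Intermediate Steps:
g(N) = -1 + 2*N² (g(N) = (N² + N*N) - 1 = (N² + N²) - 1 = 2*N² - 1 = -1 + 2*N²)
T(v) = 6/(-3 + v + 2*v²) (T(v) = 6/(-2 + (v + (-1 + 2*v²))) = 6/(-2 + (-1 + v + 2*v²)) = 6/(-3 + v + 2*v²))
(T(2) + ((-2 - 16) + 12))*16 = (6/(-3 + 2 + 2*2²) + ((-2 - 16) + 12))*16 = (6/(-3 + 2 + 2*4) + (-18 + 12))*16 = (6/(-3 + 2 + 8) - 6)*16 = (6/7 - 6)*16 = -36/7*16 = -576/7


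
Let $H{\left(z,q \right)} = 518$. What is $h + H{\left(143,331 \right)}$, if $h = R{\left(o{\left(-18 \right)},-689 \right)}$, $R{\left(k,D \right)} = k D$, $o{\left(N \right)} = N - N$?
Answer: $518$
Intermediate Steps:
$o{\left(N \right)} = 0$
$R{\left(k,D \right)} = D k$
$h = 0$ ($h = \left(-689\right) 0 = 0$)
$h + H{\left(143,331 \right)} = 0 + 518 = 518$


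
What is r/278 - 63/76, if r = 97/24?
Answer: -103241/126768 ≈ -0.81441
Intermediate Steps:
r = 97/24 (r = 97*(1/24) = 97/24 ≈ 4.0417)
r/278 - 63/76 = (97/24)/278 - 63/76 = (97/24)*(1/278) - 63*1/76 = 97/6672 - 63/76 = -103241/126768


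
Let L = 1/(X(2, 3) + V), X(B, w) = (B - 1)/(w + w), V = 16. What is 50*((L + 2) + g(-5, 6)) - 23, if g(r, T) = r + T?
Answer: 12619/97 ≈ 130.09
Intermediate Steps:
X(B, w) = (-1 + B)/(2*w) (X(B, w) = (-1 + B)/((2*w)) = (-1 + B)*(1/(2*w)) = (-1 + B)/(2*w))
L = 6/97 (L = 1/((½)*(-1 + 2)/3 + 16) = 1/((½)*(⅓)*1 + 16) = 1/(⅙ + 16) = 1/(97/6) = 6/97 ≈ 0.061856)
g(r, T) = T + r
50*((L + 2) + g(-5, 6)) - 23 = 50*((6/97 + 2) + (6 - 5)) - 23 = 50*(200/97 + 1) - 23 = 50*(297/97) - 23 = 14850/97 - 23 = 12619/97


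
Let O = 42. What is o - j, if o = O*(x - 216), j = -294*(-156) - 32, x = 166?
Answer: -47932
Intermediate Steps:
j = 45832 (j = 45864 - 32 = 45832)
o = -2100 (o = 42*(166 - 216) = 42*(-50) = -2100)
o - j = -2100 - 1*45832 = -2100 - 45832 = -47932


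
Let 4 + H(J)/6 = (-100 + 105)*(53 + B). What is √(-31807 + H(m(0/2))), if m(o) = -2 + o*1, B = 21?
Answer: I*√29611 ≈ 172.08*I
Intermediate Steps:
m(o) = -2 + o
H(J) = 2196 (H(J) = -24 + 6*((-100 + 105)*(53 + 21)) = -24 + 6*(5*74) = -24 + 6*370 = -24 + 2220 = 2196)
√(-31807 + H(m(0/2))) = √(-31807 + 2196) = √(-29611) = I*√29611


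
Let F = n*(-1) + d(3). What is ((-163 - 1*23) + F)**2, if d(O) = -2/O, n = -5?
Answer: 297025/9 ≈ 33003.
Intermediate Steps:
F = 13/3 (F = -5*(-1) - 2/3 = 5 - 2*1/3 = 5 - 2/3 = 13/3 ≈ 4.3333)
((-163 - 1*23) + F)**2 = ((-163 - 1*23) + 13/3)**2 = ((-163 - 23) + 13/3)**2 = (-186 + 13/3)**2 = (-545/3)**2 = 297025/9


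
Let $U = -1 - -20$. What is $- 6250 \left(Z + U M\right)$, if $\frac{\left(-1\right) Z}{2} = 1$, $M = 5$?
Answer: $-581250$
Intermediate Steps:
$Z = -2$ ($Z = \left(-2\right) 1 = -2$)
$U = 19$ ($U = -1 + 20 = 19$)
$- 6250 \left(Z + U M\right) = - 6250 \left(-2 + 19 \cdot 5\right) = - 6250 \left(-2 + 95\right) = \left(-6250\right) 93 = -581250$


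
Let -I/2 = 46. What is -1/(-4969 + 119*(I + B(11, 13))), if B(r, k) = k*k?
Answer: -1/4194 ≈ -0.00023844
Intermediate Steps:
I = -92 (I = -2*46 = -92)
B(r, k) = k²
-1/(-4969 + 119*(I + B(11, 13))) = -1/(-4969 + 119*(-92 + 13²)) = -1/(-4969 + 119*(-92 + 169)) = -1/(-4969 + 119*77) = -1/(-4969 + 9163) = -1/4194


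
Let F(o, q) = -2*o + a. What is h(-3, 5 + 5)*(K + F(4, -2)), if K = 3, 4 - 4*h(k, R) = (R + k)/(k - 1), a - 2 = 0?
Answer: -69/16 ≈ -4.3125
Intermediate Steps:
a = 2 (a = 2 + 0 = 2)
h(k, R) = 1 - (R + k)/(4*(-1 + k)) (h(k, R) = 1 - (R + k)/(4*(k - 1)) = 1 - (R + k)/(4*(-1 + k)))
F(o, q) = 2 - 2*o (F(o, q) = -2*o + 2 = 2 - 2*o)
h(-3, 5 + 5)*(K + F(4, -2)) = ((-4 - (5 + 5) + 3*(-3))/(4*(-1 - 3)))*(3 + (2 - 2*4)) = ((¼)*(-4 - 1*10 - 9)/(-4))*(3 + (2 - 8)) = ((¼)*(-¼)*(-4 - 10 - 9))*(3 - 6) = ((¼)*(-¼)*(-23))*(-3) = (23/16)*(-3) = -69/16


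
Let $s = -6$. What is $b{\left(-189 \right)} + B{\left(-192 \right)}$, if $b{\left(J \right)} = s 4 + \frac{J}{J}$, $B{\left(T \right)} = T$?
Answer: $-215$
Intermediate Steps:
$b{\left(J \right)} = -23$ ($b{\left(J \right)} = \left(-6\right) 4 + \frac{J}{J} = -24 + 1 = -23$)
$b{\left(-189 \right)} + B{\left(-192 \right)} = -23 - 192 = -215$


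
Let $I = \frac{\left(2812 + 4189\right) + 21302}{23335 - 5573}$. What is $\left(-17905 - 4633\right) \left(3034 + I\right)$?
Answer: $- \frac{7320533973}{107} \approx -6.8416 \cdot 10^{7}$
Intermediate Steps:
$I = \frac{341}{214}$ ($I = \frac{7001 + 21302}{17762} = 28303 \cdot \frac{1}{17762} = \frac{341}{214} \approx 1.5935$)
$\left(-17905 - 4633\right) \left(3034 + I\right) = \left(-17905 - 4633\right) \left(3034 + \frac{341}{214}\right) = \left(-22538\right) \frac{649617}{214} = - \frac{7320533973}{107}$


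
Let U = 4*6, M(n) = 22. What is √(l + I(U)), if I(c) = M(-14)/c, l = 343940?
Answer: √12381873/6 ≈ 586.46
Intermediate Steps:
U = 24
I(c) = 22/c
√(l + I(U)) = √(343940 + 22/24) = √(343940 + 22*(1/24)) = √(343940 + 11/12) = √(4127291/12) = √12381873/6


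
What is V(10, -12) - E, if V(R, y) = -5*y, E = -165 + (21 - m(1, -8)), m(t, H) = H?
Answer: 196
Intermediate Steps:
E = -136 (E = -165 + (21 - 1*(-8)) = -165 + (21 + 8) = -165 + 29 = -136)
V(10, -12) - E = -5*(-12) - 1*(-136) = 60 + 136 = 196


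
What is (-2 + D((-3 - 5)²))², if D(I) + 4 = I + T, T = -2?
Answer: 3136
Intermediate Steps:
D(I) = -6 + I (D(I) = -4 + (I - 2) = -4 + (-2 + I) = -6 + I)
(-2 + D((-3 - 5)²))² = (-2 + (-6 + (-3 - 5)²))² = (-2 + (-6 + (-8)²))² = (-2 + (-6 + 64))² = (-2 + 58)² = 56² = 3136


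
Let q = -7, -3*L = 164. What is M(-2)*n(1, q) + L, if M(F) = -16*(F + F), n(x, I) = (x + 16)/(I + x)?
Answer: -236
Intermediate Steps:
L = -164/3 (L = -⅓*164 = -164/3 ≈ -54.667)
n(x, I) = (16 + x)/(I + x)
M(F) = -32*F
M(-2)*n(1, q) + L = (-32*(-2))*((16 + 1)/(-7 + 1)) - 164/3 = 64*(17/(-6)) - 164/3 = 64*(-⅙*17) - 164/3 = 64*(-17/6) - 164/3 = -544/3 - 164/3 = -236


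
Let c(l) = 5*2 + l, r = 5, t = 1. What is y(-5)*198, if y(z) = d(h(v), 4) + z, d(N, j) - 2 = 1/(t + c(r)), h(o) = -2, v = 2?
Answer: -4653/8 ≈ -581.63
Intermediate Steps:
c(l) = 10 + l
d(N, j) = 33/16 (d(N, j) = 2 + 1/(1 + (10 + 5)) = 2 + 1/(1 + 15) = 2 + 1/16 = 33/16)
y(z) = 33/16 + z
y(-5)*198 = (33/16 - 5)*198 = -47/16*198 = -4653/8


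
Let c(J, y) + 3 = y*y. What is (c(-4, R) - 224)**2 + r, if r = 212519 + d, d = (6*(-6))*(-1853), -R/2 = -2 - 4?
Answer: 286116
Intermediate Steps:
R = 12 (R = -2*(-2 - 4) = -2*(-6) = 12)
d = 66708 (d = -36*(-1853) = 66708)
c(J, y) = -3 + y**2 (c(J, y) = -3 + y*y = -3 + y**2)
r = 279227 (r = 212519 + 66708 = 279227)
(c(-4, R) - 224)**2 + r = ((-3 + 12**2) - 224)**2 + 279227 = ((-3 + 144) - 224)**2 + 279227 = (141 - 224)**2 + 279227 = (-83)**2 + 279227 = 6889 + 279227 = 286116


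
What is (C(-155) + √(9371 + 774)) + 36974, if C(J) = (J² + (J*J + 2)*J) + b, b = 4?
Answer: -3663182 + √10145 ≈ -3.6631e+6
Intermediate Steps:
C(J) = 4 + J² + J*(2 + J²) (C(J) = (J² + (J*J + 2)*J) + 4 = (J² + (J² + 2)*J) + 4 = (J² + (2 + J²)*J) + 4 = (J² + J*(2 + J²)) + 4 = 4 + J² + J*(2 + J²))
(C(-155) + √(9371 + 774)) + 36974 = ((4 + (-155)² + (-155)³ + 2*(-155)) + √(9371 + 774)) + 36974 = ((4 + 24025 - 3723875 - 310) + √10145) + 36974 = (-3700156 + √10145) + 36974 = -3663182 + √10145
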